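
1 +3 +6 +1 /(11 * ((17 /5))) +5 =2810 /187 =15.03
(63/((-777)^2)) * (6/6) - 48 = -459983/9583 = -48.00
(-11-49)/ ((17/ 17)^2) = -60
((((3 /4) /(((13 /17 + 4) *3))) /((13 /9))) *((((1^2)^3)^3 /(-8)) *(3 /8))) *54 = -153 /1664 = -0.09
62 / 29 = 2.14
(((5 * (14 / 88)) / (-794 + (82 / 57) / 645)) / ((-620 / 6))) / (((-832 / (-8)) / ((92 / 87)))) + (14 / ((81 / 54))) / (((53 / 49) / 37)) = 3048073254442327139 / 9546994864602624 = 319.27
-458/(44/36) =-4122/11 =-374.73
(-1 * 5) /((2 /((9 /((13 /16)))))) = -360 /13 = -27.69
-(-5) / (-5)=-1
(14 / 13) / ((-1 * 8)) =-7 / 52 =-0.13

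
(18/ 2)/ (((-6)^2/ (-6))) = -3/ 2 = -1.50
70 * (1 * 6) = 420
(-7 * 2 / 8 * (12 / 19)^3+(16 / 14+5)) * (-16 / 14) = -2190152 / 336091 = -6.52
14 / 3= 4.67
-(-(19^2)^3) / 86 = 47045881 / 86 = 547045.13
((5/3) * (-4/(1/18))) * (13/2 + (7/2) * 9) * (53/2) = -120840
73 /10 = 7.30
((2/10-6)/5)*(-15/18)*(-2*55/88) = -29/24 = -1.21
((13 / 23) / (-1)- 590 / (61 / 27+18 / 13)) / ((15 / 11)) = -52576667 / 441255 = -119.15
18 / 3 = 6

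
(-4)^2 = 16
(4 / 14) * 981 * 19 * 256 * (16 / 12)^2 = 2423661.71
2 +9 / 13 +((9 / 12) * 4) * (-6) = -199 / 13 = -15.31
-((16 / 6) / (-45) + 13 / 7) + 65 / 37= -1438 / 34965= -0.04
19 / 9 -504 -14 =-4643 / 9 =-515.89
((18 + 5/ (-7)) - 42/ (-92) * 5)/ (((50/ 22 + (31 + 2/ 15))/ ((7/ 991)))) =1039665/ 251270032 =0.00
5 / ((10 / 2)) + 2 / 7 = 9 / 7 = 1.29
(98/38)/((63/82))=574/171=3.36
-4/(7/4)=-16/7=-2.29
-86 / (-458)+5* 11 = 12638 / 229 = 55.19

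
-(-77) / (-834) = -77 / 834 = -0.09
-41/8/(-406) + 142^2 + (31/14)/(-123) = 1150799501/57072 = 20163.99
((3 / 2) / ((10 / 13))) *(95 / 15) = 12.35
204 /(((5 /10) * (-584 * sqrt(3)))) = -17 * sqrt(3) /73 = -0.40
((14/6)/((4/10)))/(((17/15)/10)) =875/17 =51.47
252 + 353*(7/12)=5495/12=457.92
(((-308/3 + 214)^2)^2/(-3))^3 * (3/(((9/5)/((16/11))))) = -325622816210935344640382.10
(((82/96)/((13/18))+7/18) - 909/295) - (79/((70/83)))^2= -8775.85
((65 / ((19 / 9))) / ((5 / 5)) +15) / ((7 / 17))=14790 / 133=111.20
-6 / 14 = -3 / 7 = -0.43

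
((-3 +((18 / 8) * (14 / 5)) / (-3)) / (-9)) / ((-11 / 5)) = -17 / 66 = -0.26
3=3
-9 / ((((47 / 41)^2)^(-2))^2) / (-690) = 71433859985283 / 1836532802697830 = 0.04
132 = 132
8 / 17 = 0.47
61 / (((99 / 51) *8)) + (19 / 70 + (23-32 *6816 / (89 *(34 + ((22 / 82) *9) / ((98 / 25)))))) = -4986633080851 / 114379585320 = -43.60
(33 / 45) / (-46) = -11 / 690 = -0.02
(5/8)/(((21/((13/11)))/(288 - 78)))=325/44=7.39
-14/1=-14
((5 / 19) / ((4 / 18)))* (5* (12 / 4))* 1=675 / 38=17.76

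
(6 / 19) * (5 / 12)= 5 / 38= 0.13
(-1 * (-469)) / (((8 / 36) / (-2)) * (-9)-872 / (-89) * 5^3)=41741 / 109089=0.38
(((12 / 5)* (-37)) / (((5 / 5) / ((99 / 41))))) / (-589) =43956 / 120745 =0.36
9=9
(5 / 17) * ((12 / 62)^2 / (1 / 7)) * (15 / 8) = 4725 / 32674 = 0.14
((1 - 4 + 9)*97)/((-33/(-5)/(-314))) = -304580/11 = -27689.09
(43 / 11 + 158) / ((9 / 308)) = 49868 / 9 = 5540.89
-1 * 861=-861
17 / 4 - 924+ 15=-3619 / 4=-904.75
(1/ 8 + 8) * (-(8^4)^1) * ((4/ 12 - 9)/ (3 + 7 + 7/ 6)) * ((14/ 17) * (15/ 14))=25958400/ 1139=22790.52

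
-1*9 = -9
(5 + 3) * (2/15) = 16/15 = 1.07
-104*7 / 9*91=-66248 / 9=-7360.89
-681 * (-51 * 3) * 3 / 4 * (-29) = -9064791 / 4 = -2266197.75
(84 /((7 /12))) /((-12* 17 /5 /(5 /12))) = -25 /17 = -1.47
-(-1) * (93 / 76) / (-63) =-31 / 1596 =-0.02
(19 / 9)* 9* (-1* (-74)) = 1406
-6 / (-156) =1 / 26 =0.04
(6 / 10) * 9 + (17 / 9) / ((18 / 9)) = 571 / 90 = 6.34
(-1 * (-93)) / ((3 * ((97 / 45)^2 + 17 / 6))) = 125550 / 30293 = 4.14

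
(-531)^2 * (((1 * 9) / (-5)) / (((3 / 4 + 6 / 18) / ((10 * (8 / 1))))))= -487228608 / 13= -37479123.69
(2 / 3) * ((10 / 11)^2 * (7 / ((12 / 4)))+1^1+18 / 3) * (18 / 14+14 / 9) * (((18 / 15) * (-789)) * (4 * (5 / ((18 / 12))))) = -697492832 / 3267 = -213496.43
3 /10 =0.30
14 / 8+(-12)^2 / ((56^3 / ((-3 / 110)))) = 2112853 / 1207360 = 1.75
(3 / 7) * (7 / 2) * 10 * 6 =90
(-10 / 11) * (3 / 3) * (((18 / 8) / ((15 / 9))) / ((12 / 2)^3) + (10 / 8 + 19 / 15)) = -1211 / 528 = -2.29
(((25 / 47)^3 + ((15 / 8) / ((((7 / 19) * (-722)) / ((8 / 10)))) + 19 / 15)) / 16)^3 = 1599389631463565646412082549 / 2329428278933094729568518144000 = 0.00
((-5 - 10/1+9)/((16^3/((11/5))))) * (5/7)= -0.00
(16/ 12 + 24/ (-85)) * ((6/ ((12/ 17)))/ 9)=134/ 135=0.99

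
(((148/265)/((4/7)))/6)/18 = 259/28620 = 0.01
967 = 967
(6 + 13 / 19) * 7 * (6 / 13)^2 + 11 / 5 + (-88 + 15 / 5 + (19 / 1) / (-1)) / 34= 2485937 / 272935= 9.11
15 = 15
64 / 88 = 8 / 11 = 0.73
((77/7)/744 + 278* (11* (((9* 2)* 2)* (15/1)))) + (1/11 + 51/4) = 13514508091/8184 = 1651332.86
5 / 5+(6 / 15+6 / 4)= 29 / 10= 2.90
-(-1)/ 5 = 1/ 5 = 0.20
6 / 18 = 1 / 3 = 0.33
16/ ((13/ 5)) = 80/ 13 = 6.15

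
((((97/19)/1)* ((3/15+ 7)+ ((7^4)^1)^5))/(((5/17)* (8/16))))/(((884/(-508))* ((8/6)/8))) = -58977655711216939740948/6175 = -9551037362140395099.75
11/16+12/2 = 6.69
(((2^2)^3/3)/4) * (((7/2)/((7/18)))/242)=0.20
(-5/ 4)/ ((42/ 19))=-95/ 168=-0.57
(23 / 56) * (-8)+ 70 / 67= -1051 / 469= -2.24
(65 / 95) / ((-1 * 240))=-0.00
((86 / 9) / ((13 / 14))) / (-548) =-301 / 16029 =-0.02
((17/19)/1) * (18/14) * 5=765/133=5.75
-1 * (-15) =15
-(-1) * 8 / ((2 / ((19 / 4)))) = 19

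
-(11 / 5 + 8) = -51 / 5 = -10.20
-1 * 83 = -83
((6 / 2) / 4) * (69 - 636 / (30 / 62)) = -18681 / 20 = -934.05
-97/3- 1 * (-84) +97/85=13466/255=52.81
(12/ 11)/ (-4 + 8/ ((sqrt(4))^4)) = -24/ 77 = -0.31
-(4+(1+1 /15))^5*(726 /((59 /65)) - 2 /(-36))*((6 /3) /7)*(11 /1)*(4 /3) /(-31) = 94770524678680576 /262501509375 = 361028.49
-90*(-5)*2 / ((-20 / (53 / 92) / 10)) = -259.24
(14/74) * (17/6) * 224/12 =3332/333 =10.01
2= 2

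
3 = 3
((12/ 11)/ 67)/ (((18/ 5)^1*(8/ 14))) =0.01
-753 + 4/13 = -9785/13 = -752.69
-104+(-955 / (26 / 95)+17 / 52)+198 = -3395.10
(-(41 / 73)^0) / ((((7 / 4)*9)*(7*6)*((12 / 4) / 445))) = -890 / 3969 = -0.22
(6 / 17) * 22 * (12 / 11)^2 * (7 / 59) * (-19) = -229824 / 11033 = -20.83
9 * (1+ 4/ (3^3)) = 31/ 3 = 10.33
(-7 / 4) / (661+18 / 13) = -91 / 34444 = -0.00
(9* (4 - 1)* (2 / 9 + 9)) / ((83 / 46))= 138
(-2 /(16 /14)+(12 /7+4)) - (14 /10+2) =79 /140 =0.56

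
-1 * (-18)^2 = -324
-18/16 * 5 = -5.62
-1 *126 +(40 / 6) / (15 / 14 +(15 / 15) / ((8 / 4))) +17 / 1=-3457 / 33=-104.76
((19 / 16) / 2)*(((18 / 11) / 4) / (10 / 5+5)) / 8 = 171 / 39424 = 0.00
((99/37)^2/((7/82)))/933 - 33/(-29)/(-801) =0.09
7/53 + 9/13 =568/689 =0.82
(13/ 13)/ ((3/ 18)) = 6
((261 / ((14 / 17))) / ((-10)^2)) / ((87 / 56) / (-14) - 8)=-62118 / 158975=-0.39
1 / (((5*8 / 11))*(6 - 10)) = -11 / 160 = -0.07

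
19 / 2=9.50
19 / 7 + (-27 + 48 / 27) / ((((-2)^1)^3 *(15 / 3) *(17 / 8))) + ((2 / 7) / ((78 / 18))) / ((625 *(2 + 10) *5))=262015153 / 87018750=3.01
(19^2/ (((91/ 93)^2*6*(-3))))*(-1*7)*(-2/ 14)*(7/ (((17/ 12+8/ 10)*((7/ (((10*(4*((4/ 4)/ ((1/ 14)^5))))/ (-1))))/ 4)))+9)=13467601562511/ 16562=813162755.86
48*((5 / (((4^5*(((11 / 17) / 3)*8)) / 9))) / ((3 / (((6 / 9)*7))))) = 5355 / 2816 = 1.90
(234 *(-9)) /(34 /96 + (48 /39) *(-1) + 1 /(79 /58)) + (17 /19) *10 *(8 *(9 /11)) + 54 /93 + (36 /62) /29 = 14845.86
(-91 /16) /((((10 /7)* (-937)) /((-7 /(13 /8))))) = -343 /18740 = -0.02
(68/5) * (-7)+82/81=-38146/405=-94.19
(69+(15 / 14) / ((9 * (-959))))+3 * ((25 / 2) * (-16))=-21387623 / 40278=-531.00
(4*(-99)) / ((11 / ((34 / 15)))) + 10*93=4242 / 5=848.40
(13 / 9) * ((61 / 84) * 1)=1.05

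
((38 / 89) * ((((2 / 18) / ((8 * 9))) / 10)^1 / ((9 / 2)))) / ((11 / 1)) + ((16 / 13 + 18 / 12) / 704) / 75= 1575037 / 29689545600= 0.00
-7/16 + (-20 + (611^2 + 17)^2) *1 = 2230100195577/16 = 139381262223.56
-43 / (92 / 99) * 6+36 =-11115 / 46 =-241.63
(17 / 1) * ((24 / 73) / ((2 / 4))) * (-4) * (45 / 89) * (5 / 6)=-122400 / 6497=-18.84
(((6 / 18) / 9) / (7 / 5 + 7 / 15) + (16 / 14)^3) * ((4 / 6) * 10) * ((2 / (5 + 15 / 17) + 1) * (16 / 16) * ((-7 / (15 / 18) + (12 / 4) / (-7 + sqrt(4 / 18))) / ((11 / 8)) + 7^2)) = 575.03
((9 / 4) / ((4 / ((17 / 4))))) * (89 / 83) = 13617 / 5312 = 2.56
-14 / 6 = -7 / 3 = -2.33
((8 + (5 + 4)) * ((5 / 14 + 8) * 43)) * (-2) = -85527 / 7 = -12218.14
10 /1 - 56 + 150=104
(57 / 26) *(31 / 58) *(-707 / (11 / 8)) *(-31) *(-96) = -7435649088 / 4147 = -1793018.83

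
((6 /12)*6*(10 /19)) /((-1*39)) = -10 /247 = -0.04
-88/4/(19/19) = -22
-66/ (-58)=33/ 29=1.14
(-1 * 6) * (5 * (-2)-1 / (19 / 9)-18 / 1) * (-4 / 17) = -12984 / 323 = -40.20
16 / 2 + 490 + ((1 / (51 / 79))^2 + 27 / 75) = 32561884 / 65025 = 500.76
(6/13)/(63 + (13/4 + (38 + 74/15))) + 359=30573877/85163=359.00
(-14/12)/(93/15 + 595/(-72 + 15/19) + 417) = -15785/5612846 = -0.00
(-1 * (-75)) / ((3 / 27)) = 675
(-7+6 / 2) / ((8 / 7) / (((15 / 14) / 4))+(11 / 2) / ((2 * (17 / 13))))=-4080 / 6497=-0.63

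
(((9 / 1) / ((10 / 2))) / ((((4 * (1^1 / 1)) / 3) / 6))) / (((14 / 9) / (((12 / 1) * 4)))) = 8748 / 35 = 249.94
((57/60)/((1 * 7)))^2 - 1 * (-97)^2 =-184416039/19600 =-9408.98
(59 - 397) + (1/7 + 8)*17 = -1397/7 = -199.57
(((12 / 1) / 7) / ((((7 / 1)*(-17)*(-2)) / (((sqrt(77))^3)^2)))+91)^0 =1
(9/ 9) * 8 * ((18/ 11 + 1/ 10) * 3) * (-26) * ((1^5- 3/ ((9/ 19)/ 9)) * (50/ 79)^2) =1668576000/ 68651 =24305.20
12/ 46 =6/ 23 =0.26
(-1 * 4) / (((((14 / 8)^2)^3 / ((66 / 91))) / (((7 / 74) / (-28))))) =135168 / 396124183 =0.00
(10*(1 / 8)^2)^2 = 25 / 1024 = 0.02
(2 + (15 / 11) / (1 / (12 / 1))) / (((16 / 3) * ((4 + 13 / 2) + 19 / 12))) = 909 / 3190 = 0.28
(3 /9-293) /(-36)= 8.13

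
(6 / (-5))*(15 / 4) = -9 / 2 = -4.50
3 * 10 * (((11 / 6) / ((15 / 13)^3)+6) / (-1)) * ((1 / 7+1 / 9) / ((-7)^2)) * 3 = -2330672 / 694575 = -3.36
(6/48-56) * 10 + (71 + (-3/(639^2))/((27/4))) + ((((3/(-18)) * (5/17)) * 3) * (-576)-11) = -103466500067/249892452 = -414.04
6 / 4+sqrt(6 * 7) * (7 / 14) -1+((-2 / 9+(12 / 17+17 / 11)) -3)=-1585 / 3366+sqrt(42) / 2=2.77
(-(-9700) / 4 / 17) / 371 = 2425 / 6307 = 0.38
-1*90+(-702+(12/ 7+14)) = -5434/ 7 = -776.29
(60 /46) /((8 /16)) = 60 /23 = 2.61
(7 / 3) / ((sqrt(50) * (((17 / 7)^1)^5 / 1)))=117649 * sqrt(2) / 42595710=0.00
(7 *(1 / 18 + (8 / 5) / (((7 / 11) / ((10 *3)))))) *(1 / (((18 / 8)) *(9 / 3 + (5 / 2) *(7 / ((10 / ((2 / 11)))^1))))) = 70.77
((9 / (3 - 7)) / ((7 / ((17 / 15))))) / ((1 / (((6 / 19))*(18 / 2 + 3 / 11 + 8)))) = -153 / 77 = -1.99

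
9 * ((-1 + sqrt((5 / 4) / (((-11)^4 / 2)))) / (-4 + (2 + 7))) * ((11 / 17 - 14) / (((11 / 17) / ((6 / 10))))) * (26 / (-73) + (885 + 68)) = 426229047 / 20075 - 426229047 * sqrt(10) / 4858150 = 20954.39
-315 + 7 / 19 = -5978 / 19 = -314.63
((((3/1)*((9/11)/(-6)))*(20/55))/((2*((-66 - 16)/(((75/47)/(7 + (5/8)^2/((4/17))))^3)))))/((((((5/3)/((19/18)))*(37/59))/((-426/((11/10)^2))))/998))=-1874031704801280000000/930643204306490172289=-2.01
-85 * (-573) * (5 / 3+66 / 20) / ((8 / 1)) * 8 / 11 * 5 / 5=483803 / 22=21991.05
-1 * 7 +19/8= -37/8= -4.62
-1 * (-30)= 30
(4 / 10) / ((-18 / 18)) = -0.40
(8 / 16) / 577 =1 / 1154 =0.00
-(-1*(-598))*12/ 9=-2392/ 3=-797.33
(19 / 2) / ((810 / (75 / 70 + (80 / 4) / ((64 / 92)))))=3173 / 9072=0.35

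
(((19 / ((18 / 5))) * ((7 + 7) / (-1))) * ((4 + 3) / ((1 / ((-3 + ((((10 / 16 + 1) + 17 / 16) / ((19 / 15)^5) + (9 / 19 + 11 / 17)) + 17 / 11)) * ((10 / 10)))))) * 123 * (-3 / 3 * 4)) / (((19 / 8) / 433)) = 31604776629328630 / 1389091539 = 22752119.46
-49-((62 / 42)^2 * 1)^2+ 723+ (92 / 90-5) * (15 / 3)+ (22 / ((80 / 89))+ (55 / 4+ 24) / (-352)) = 922435201549 / 1369146240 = 673.73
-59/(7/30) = -1770/7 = -252.86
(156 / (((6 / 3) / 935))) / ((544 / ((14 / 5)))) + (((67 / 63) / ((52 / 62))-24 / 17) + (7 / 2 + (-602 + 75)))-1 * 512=-73543375 / 111384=-660.27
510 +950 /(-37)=17920 /37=484.32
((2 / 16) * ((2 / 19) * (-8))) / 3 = -2 / 57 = -0.04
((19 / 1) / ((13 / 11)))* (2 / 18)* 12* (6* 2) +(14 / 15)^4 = 169789408 / 658125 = 257.99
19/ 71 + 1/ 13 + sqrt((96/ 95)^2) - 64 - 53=-10140327/ 87685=-115.64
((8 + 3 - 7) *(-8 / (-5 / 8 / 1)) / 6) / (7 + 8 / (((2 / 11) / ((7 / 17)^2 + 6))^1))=36992 / 1207125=0.03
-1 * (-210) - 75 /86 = 17985 /86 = 209.13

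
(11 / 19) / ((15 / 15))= 11 / 19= 0.58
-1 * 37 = -37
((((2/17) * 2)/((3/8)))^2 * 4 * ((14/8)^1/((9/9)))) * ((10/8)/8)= 1120/2601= 0.43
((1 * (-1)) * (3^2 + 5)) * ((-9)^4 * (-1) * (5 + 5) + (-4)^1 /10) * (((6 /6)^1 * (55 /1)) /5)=50520008 /5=10104001.60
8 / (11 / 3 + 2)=1.41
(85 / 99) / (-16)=-85 / 1584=-0.05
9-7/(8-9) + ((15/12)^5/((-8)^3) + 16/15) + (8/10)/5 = 677145721/39321600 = 17.22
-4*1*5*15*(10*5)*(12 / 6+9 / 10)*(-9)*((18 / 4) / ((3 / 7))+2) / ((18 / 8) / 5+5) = 97875000 / 109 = 897935.78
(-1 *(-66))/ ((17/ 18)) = 1188/ 17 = 69.88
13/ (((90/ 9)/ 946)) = 6149/ 5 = 1229.80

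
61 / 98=0.62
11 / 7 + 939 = 6584 / 7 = 940.57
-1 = -1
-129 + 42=-87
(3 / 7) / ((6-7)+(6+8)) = 3 / 91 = 0.03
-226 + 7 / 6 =-1349 / 6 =-224.83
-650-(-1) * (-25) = -675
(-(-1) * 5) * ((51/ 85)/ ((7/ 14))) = 6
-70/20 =-3.50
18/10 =9/5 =1.80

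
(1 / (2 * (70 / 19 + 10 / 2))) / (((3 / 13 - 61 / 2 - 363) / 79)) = -19513 / 1687125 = -0.01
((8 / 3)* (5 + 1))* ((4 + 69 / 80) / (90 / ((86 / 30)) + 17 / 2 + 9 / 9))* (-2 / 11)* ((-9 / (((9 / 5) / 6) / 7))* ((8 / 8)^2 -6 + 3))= -5620272 / 38687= -145.28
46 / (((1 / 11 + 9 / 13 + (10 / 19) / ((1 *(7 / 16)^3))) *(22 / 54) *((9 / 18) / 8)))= 35074494 / 137233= 255.58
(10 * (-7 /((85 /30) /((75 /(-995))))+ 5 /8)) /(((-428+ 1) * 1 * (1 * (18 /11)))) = -1207525 /104006952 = -0.01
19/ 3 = 6.33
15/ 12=5/ 4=1.25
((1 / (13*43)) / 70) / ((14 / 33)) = 33 / 547820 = 0.00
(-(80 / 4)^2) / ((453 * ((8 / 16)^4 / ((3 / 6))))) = -3200 / 453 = -7.06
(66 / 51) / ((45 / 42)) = 308 / 255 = 1.21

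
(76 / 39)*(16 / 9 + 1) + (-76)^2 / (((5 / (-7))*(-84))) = 178448 / 1755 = 101.68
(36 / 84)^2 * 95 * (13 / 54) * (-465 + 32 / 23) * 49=-13168805 / 138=-95426.12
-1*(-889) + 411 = 1300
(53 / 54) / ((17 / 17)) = 53 / 54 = 0.98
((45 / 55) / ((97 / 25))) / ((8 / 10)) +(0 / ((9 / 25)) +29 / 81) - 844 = -291562655 / 345708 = -843.38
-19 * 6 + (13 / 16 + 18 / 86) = -77729 / 688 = -112.98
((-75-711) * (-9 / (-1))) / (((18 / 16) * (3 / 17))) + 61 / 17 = -605683 / 17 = -35628.41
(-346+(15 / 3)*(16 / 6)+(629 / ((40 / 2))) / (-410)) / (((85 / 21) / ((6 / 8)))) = -171895227 / 2788000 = -61.66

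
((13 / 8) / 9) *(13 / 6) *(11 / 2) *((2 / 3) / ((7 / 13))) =24167 / 9072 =2.66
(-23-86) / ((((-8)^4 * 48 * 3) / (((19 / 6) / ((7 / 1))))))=-0.00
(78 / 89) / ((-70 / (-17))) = 663 / 3115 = 0.21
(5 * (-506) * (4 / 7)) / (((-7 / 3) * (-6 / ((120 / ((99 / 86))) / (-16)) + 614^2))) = 3263700 / 1985831281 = 0.00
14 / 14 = 1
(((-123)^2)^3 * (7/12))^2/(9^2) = 805990437019380532999401/16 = 50374402313711283312462.56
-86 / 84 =-1.02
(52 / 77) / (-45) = -52 / 3465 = -0.02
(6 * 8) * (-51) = -2448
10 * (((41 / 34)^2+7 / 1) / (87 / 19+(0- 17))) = -928435 / 136408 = -6.81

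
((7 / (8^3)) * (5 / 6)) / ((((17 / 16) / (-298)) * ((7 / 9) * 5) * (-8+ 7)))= 447 / 544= 0.82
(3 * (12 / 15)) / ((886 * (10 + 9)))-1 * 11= -462929 / 42085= -11.00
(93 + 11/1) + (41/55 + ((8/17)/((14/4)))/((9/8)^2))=55586599/530145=104.85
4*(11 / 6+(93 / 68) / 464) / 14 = 173815 / 331296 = 0.52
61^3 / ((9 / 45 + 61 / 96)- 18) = -108950880 / 8239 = -13223.80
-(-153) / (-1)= -153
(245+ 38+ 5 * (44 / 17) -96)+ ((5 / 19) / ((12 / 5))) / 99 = 76722653 / 383724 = 199.94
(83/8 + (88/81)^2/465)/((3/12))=41.51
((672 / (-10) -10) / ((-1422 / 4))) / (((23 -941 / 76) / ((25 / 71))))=293360 / 40738167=0.01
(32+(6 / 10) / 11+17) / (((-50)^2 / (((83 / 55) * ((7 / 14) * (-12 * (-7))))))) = 2351307 / 1890625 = 1.24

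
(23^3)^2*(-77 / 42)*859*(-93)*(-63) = -1365919523954716.50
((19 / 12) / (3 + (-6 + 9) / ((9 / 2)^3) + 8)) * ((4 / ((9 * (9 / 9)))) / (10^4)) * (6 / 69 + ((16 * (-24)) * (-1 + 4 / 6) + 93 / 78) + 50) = 18332739 / 16032380000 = 0.00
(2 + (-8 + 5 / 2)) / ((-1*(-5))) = -7 / 10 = -0.70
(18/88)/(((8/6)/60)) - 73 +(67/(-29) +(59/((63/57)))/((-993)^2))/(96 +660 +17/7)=-63.80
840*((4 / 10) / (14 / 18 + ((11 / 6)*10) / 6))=87.65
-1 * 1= -1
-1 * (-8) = 8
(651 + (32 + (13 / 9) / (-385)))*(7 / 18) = 1183291 / 4455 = 265.61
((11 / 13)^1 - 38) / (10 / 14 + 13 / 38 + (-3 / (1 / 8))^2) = -128478 / 1995461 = -0.06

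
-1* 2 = -2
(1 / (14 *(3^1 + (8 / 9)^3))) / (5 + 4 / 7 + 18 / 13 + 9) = 3159 / 2612632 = 0.00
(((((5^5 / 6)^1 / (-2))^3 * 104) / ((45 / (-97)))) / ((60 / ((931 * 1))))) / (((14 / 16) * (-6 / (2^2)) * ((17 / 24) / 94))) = -76977646484375000 / 12393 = -6211381141319.70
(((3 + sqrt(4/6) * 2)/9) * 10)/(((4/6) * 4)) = 5 * sqrt(6)/18 + 5/4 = 1.93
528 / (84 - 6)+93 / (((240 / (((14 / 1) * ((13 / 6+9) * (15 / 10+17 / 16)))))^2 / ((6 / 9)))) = 154850297323 / 862617600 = 179.51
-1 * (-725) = 725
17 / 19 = 0.89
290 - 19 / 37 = 289.49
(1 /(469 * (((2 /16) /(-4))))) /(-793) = 32 /371917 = 0.00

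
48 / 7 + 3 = 69 / 7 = 9.86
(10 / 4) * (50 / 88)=125 / 88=1.42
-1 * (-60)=60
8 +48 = 56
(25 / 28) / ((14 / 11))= 275 / 392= 0.70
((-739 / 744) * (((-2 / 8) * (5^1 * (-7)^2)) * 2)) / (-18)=-181055 / 26784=-6.76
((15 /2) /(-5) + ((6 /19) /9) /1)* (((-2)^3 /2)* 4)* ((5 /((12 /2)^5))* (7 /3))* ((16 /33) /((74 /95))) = 58450 /2670327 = 0.02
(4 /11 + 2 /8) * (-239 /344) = -0.43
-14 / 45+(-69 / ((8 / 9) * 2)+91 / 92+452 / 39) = -5714551 / 215280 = -26.54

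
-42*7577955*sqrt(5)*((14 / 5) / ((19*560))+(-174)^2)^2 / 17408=-421274824454544568981011*sqrt(5) / 25137152000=-37474378350007.69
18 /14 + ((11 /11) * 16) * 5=569 /7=81.29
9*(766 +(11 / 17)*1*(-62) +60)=120240 / 17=7072.94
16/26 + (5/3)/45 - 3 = -824/351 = -2.35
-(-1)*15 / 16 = 15 / 16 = 0.94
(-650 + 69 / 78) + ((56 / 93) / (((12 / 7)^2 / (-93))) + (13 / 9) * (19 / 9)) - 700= -1437473 / 1053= -1365.12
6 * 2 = 12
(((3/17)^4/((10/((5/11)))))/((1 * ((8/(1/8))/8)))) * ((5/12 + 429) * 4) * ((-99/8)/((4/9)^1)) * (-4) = 11269611/10690688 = 1.05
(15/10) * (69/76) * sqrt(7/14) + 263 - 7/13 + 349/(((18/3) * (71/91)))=207 * sqrt(2)/304 + 1866379/5538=337.98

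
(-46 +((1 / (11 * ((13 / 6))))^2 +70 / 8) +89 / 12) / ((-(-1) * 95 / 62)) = -22692961 / 1165593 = -19.47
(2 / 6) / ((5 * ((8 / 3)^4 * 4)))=27 / 81920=0.00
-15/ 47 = -0.32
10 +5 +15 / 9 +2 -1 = 53 / 3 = 17.67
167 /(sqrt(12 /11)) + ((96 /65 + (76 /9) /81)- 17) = -730621 /47385 + 167* sqrt(33) /6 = 144.47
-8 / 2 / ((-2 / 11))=22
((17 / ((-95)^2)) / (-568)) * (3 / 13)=-0.00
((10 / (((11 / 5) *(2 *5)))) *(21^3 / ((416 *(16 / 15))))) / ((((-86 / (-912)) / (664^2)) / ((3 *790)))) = 646395812070750 / 6149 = 105122103117.70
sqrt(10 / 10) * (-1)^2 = 1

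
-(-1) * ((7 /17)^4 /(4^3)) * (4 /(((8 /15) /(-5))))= -0.02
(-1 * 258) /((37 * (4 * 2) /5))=-645 /148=-4.36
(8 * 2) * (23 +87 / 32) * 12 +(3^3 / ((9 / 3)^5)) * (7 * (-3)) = 14807 / 3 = 4935.67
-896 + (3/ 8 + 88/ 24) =-21407/ 24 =-891.96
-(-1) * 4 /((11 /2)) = 8 /11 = 0.73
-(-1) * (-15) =-15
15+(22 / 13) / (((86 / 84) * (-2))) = 7923 / 559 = 14.17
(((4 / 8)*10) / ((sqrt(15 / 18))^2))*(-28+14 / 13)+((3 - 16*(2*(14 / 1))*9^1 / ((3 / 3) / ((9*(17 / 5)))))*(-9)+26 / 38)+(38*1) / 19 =1371130278 / 1235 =1110226.95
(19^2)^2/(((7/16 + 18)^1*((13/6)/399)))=4991815584/3835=1301646.83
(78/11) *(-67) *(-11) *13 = 67938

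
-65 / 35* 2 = -26 / 7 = -3.71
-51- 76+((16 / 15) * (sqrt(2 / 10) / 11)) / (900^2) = -127+sqrt(5) / 41765625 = -127.00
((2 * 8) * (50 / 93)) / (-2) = -400 / 93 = -4.30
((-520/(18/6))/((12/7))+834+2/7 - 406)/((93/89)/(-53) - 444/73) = -7097556692/132371631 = -53.62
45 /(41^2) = 45 /1681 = 0.03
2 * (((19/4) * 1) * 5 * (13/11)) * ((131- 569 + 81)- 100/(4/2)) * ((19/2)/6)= -868205/24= -36175.21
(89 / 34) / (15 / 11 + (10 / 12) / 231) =61677 / 32215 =1.91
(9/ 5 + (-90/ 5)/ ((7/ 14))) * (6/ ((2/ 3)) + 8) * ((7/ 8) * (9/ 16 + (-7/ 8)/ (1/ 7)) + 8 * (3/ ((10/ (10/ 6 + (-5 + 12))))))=-29642679/ 3200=-9263.34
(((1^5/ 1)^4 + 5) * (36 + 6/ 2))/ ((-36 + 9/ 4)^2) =416/ 2025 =0.21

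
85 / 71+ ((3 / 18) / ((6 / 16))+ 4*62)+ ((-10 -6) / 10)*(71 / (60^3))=249.64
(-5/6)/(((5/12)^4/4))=-13824/125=-110.59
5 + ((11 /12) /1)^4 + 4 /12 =125233 /20736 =6.04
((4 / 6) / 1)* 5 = 10 / 3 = 3.33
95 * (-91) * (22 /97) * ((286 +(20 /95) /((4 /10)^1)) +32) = -60580520 /97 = -624541.44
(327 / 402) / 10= 0.08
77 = 77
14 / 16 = 7 / 8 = 0.88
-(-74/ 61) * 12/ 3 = 296/ 61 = 4.85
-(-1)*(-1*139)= -139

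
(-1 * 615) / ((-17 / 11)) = 6765 / 17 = 397.94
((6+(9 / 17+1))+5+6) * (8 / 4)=630 / 17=37.06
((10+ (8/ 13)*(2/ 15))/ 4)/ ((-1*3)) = -983/ 1170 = -0.84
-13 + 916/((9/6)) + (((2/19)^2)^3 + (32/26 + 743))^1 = 1341.90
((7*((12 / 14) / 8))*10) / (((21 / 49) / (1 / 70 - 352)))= -24639 / 4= -6159.75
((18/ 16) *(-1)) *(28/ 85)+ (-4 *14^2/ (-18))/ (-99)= -0.81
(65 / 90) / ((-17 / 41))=-533 / 306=-1.74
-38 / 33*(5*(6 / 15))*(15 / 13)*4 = -10.63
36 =36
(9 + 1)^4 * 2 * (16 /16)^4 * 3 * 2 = 120000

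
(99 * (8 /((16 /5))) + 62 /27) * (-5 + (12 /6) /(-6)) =-107912 /81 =-1332.25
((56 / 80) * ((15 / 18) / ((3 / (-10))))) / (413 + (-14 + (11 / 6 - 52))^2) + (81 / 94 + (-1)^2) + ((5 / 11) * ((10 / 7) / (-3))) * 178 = -18550298465 / 505914486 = -36.67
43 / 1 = 43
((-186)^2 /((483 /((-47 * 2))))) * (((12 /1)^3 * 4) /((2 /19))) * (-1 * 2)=142360602624 /161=884227345.49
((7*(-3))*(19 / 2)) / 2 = -399 / 4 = -99.75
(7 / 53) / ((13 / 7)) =49 / 689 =0.07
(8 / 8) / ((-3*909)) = -1 / 2727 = -0.00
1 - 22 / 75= 53 / 75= 0.71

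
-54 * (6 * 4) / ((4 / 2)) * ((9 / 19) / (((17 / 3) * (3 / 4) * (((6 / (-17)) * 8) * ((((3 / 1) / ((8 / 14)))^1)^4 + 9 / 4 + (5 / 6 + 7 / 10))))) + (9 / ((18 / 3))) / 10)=-97.17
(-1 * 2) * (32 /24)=-8 /3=-2.67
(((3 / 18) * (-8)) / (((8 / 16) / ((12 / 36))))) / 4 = -2 / 9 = -0.22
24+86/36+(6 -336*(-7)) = 2384.39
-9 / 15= -3 / 5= -0.60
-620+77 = -543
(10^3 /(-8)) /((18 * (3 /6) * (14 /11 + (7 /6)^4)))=-39600 /8911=-4.44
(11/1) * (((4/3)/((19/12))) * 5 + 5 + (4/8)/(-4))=15191/152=99.94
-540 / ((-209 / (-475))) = -13500 / 11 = -1227.27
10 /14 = 5 /7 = 0.71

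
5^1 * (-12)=-60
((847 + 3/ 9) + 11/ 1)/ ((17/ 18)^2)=278100/ 289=962.28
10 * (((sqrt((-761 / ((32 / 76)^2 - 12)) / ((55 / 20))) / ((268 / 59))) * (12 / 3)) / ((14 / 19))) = 57.82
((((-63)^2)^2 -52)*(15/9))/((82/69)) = 1811584535/82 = 22092494.33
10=10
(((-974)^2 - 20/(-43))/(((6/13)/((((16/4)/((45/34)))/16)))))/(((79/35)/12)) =21035635712/10191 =2064138.53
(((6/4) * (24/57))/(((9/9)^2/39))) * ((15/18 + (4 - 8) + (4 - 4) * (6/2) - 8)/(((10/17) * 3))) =-14807/95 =-155.86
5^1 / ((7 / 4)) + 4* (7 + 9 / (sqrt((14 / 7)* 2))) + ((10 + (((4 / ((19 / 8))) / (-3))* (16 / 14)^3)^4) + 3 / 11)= 95825868521424592175 / 1607195056885475211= 59.62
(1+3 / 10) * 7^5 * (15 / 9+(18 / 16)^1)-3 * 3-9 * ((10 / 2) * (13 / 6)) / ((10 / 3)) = 14629717 / 240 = 60957.15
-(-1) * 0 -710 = -710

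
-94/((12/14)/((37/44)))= -12173/132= -92.22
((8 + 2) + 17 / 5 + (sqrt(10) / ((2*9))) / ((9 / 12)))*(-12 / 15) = -268 / 25 - 8*sqrt(10) / 135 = -10.91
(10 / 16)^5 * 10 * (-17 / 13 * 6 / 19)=-0.39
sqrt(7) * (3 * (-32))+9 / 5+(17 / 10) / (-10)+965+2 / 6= 290089 / 300 - 96 * sqrt(7)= 712.97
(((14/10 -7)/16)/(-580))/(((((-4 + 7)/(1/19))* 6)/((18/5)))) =0.00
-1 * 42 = -42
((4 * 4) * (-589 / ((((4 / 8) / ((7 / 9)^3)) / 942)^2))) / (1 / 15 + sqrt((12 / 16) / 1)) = -7939478432.76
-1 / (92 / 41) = -41 / 92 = -0.45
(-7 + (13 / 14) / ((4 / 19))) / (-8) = 0.32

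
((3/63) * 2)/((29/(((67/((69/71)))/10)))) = 0.02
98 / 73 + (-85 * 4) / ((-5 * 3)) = 5258 / 219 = 24.01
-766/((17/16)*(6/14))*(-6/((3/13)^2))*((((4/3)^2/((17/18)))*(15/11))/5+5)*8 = 239172996608/28611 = 8359477.01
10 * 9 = 90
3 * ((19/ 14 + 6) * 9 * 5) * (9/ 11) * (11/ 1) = 125145/ 14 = 8938.93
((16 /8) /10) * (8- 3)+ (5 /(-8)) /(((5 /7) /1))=1 /8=0.12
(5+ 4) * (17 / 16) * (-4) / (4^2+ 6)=-153 / 88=-1.74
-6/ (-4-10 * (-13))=-0.05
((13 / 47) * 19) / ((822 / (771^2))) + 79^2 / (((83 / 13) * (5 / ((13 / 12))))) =4012.25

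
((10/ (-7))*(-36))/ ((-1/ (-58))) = 20880/ 7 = 2982.86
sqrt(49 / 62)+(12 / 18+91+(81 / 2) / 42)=7 * sqrt(62) / 62+7781 / 84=93.52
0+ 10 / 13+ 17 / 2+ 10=501 / 26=19.27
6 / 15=2 / 5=0.40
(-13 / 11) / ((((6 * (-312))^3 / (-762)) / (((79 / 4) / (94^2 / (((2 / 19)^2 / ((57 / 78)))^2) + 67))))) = -10033 / 142228620712899072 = -0.00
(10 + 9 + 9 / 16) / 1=313 / 16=19.56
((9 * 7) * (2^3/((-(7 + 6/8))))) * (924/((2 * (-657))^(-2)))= -3216275403264/31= -103750819460.13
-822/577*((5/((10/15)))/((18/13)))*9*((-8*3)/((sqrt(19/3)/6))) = 5770440*sqrt(57)/10963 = 3973.90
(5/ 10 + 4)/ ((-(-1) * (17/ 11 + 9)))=0.43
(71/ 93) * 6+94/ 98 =8415/ 1519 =5.54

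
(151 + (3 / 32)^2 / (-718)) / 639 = 111020023 / 469813248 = 0.24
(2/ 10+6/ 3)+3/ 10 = 2.50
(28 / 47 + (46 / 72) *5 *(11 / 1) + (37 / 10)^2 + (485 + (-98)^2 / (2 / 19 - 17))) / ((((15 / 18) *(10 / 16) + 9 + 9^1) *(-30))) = 308104532 / 5029628625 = 0.06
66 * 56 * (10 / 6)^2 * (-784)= -8049066.67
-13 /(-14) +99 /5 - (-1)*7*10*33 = 163151 /70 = 2330.73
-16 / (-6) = 8 / 3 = 2.67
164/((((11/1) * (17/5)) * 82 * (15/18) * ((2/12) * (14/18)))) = 648/1309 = 0.50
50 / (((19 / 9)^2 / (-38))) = -8100 / 19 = -426.32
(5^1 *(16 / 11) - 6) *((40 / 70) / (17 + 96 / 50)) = 200 / 5203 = 0.04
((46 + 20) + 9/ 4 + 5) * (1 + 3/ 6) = 879/ 8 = 109.88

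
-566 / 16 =-283 / 8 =-35.38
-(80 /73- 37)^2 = -6869641 /5329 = -1289.11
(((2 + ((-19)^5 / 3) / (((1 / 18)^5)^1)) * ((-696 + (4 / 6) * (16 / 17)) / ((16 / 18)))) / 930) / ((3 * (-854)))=-15930055077079 / 31110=-512055772.33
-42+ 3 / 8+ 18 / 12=-321 / 8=-40.12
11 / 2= 5.50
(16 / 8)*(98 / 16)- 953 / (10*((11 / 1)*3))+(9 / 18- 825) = -537991 / 660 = -815.14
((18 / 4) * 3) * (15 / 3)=135 / 2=67.50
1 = 1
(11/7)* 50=550/7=78.57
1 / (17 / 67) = 67 / 17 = 3.94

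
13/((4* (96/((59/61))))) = 0.03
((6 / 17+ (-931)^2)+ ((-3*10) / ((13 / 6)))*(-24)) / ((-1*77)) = -11260.96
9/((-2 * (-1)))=9/2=4.50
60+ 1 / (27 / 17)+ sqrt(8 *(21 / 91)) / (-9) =1637 / 27- 2 *sqrt(78) / 117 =60.48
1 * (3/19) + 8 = 155/19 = 8.16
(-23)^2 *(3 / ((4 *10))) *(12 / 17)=4761 / 170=28.01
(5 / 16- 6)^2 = 8281 / 256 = 32.35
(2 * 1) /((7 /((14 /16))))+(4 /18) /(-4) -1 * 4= -137 /36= -3.81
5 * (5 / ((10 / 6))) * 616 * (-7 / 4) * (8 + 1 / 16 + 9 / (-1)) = 121275 / 8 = 15159.38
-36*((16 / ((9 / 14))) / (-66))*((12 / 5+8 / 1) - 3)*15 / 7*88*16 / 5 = 303104 / 5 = 60620.80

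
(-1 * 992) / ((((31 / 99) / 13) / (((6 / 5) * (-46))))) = 11366784 / 5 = 2273356.80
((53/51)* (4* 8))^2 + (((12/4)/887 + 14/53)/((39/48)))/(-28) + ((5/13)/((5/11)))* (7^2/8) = 98902783266767/89016644808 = 1111.06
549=549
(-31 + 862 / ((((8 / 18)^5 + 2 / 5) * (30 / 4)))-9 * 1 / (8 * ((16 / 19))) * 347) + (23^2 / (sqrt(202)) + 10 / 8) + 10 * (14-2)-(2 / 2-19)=-630295441 / 7885952 + 529 * sqrt(202) / 202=-42.71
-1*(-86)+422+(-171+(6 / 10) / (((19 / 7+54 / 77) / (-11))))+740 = 1413714 / 1315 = 1075.07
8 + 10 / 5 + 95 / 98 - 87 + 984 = 88981 / 98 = 907.97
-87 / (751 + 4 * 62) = -29 / 333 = -0.09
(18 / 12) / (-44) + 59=5189 / 88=58.97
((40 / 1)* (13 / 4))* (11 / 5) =286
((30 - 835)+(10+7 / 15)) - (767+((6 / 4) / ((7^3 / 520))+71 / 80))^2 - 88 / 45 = -4024919305876841 / 6776582400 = -593945.31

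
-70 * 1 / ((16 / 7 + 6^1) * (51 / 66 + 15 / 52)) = -140140 / 17603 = -7.96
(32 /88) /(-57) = -4 /627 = -0.01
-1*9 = -9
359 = 359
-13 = -13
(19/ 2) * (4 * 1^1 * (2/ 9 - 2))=-608/ 9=-67.56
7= 7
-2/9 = -0.22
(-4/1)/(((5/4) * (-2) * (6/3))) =4/5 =0.80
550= 550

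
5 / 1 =5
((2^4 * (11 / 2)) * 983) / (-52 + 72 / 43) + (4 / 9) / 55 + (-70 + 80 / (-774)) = -6866821576 / 3838395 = -1788.98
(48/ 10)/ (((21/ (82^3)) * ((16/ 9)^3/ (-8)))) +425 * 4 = -49767409/ 280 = -177740.75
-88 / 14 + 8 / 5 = -164 / 35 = -4.69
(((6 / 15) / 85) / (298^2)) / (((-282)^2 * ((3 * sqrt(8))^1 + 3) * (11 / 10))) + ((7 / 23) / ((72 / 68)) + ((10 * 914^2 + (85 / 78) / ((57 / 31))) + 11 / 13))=sqrt(2) / 17332917240870 + 1645200866440409681194039 / 196936605690764940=8353961.73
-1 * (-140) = 140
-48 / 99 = -16 / 33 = -0.48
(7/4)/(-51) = -7/204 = -0.03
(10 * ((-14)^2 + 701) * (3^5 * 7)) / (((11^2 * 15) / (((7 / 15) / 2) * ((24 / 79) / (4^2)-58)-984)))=-801600679971 / 95590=-8385821.53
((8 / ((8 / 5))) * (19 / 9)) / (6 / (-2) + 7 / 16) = -4.12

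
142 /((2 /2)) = 142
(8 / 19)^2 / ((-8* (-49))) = 0.00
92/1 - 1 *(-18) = 110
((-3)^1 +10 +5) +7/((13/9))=219/13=16.85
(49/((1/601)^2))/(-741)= -17698849/741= -23885.09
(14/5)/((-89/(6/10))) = -42/2225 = -0.02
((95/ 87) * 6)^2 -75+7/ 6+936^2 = 4420624453/ 5046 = 876065.09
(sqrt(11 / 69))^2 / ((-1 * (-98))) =0.00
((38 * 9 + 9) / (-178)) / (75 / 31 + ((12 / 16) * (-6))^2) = -7254 / 83393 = -0.09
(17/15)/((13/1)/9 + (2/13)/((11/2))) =7293/9475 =0.77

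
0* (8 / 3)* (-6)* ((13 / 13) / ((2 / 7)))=0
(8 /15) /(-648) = -1 /1215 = -0.00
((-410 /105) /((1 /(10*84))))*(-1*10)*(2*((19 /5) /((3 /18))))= 1495680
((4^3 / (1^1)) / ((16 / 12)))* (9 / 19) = 432 / 19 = 22.74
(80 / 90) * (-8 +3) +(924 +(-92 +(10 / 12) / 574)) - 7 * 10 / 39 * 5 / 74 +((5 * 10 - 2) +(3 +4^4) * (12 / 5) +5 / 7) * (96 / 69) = 1005892471897 / 571514580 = 1760.05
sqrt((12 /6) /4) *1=sqrt(2) /2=0.71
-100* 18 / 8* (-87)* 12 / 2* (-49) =-5755050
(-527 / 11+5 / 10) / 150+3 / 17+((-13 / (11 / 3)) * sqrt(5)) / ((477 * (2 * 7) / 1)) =-7831 / 56100 - 13 * sqrt(5) / 24486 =-0.14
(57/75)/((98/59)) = 1121/2450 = 0.46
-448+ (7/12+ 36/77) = -412981/924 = -446.95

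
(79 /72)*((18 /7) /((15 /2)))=79 /210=0.38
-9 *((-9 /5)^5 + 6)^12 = -165110139020612373997824505033418659615672092972745107609 /867361737988403547205962240695953369140625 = -190359029905490.09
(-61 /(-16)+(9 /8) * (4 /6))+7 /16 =5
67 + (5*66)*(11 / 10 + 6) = 2410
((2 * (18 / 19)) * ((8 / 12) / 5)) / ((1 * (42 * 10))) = 0.00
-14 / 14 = -1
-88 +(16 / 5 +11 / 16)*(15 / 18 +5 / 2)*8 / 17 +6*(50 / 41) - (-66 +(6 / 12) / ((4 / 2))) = -73895 / 8364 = -8.83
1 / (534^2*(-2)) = -1 / 570312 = -0.00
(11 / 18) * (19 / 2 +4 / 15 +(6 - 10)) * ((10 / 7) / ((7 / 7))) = 1903 / 378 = 5.03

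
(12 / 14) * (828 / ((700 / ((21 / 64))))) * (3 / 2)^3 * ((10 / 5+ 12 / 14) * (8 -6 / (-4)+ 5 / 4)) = 2162943 / 62720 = 34.49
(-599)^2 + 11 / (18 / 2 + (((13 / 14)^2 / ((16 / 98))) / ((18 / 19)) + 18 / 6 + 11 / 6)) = 4011042715 / 11179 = 358801.57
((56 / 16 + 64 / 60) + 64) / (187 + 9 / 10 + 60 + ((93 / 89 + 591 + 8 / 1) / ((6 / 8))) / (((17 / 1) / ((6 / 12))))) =3112241 / 12320261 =0.25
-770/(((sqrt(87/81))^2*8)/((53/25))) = -110187/580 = -189.98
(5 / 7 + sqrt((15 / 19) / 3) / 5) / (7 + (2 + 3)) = sqrt(95) / 1140 + 5 / 84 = 0.07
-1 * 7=-7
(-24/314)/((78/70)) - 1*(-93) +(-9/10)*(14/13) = 938474/10205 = 91.96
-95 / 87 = -1.09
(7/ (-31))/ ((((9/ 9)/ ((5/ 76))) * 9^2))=-35/ 190836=-0.00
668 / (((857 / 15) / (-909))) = -9108180 / 857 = -10627.98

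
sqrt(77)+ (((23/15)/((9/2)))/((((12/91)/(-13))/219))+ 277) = -1911467/270+ sqrt(77) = -7070.73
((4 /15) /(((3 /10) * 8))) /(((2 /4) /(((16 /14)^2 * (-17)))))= -2176 /441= -4.93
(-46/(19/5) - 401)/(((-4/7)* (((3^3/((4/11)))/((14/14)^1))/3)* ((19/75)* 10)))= 274715/23826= 11.53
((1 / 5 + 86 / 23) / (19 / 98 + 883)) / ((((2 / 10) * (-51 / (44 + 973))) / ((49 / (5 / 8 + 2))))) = -93641744 / 11280741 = -8.30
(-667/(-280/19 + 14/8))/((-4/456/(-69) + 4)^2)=36051891696/11231903725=3.21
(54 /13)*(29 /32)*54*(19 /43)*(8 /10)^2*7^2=39364542 /13975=2816.78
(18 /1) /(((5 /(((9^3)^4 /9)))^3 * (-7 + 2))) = -556256778887387022514571552463522 /625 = -890010846219819236023314500000.00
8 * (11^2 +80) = 1608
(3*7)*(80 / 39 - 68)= -18004 / 13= -1384.92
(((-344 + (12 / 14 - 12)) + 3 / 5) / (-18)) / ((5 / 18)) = 70.91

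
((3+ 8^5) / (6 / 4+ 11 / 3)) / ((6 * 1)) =32771 / 31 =1057.13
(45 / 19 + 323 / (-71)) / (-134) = 1471 / 90383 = 0.02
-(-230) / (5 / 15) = 690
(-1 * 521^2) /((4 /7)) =-1900087 /4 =-475021.75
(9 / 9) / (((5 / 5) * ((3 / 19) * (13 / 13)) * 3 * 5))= 19 / 45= 0.42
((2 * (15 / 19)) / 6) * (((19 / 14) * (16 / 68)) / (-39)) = -10 / 4641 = -0.00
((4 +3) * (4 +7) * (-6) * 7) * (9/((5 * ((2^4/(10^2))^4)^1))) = -1136953125/128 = -8882446.29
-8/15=-0.53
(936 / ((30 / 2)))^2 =97344 / 25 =3893.76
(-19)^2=361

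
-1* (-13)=13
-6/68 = -3/34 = -0.09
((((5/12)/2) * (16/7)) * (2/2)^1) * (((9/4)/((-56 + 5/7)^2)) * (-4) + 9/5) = 299048/349461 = 0.86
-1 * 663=-663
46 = 46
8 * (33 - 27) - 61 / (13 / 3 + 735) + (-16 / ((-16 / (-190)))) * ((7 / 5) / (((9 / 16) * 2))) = -3763375 / 19962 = -188.53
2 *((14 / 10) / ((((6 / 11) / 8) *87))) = 616 / 1305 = 0.47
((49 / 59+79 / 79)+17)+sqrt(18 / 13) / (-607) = 1111 / 59 -3 * sqrt(26) / 7891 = 18.83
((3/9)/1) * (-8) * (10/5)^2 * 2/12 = -1.78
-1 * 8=-8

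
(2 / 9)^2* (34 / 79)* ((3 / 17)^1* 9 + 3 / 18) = 716 / 19197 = 0.04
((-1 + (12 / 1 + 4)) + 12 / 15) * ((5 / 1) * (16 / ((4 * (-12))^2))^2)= 79 / 20736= 0.00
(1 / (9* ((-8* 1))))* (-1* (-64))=-8 / 9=-0.89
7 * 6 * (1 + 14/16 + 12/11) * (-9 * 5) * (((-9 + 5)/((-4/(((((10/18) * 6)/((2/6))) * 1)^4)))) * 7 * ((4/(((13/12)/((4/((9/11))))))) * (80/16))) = -460404000000/13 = -35415692307.69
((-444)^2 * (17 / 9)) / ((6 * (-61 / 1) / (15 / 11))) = -930920 / 671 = -1387.36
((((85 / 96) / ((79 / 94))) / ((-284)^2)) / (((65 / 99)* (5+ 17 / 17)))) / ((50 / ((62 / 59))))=272459 / 3909751206400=0.00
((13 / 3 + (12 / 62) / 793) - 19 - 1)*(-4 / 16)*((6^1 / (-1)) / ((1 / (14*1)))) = -8087681 / 24583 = -328.99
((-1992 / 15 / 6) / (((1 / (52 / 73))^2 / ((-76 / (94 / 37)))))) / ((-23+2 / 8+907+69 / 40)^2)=403905781760 / 943686517409469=0.00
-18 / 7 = -2.57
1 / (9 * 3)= 1 / 27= 0.04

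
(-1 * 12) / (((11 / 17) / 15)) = -3060 / 11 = -278.18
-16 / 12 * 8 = -10.67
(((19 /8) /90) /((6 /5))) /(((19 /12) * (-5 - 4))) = -1 /648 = -0.00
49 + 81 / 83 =4148 / 83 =49.98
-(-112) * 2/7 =32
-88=-88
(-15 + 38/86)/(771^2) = -626/25560963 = -0.00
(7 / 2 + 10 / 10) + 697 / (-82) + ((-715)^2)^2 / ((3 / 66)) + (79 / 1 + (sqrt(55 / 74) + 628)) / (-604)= 3472832096301877 / 604-sqrt(4070) / 44696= 5749722013744.83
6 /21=2 /7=0.29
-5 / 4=-1.25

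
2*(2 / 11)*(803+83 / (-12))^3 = 871804955377 / 4752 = 183460638.76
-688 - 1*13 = -701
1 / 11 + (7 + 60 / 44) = 93 / 11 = 8.45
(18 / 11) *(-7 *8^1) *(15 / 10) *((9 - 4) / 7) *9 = -9720 / 11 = -883.64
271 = 271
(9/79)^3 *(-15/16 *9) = -98415/7888624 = -0.01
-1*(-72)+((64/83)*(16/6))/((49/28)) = 127544/1743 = 73.17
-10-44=-54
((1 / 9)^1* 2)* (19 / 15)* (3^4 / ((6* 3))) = 19 / 15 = 1.27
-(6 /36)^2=-1 /36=-0.03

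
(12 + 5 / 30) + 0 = 73 / 6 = 12.17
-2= -2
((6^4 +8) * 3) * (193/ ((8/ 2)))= 188754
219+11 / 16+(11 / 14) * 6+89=35101 / 112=313.40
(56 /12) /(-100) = -7 /150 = -0.05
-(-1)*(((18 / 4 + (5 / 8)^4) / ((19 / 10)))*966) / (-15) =-161483 / 1024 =-157.70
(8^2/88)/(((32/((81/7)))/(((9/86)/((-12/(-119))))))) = 4131/15136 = 0.27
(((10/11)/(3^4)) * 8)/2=40/891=0.04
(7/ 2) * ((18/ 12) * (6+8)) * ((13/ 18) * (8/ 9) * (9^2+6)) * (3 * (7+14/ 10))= 103448.80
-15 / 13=-1.15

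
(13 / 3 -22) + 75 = 172 / 3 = 57.33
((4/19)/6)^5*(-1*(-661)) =21152/601692057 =0.00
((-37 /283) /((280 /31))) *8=-1147 /9905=-0.12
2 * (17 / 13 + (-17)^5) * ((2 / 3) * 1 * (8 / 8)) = -24610832 / 13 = -1893140.92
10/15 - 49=-145/3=-48.33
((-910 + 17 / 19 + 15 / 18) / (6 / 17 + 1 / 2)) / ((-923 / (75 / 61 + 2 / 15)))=75689933 / 48139065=1.57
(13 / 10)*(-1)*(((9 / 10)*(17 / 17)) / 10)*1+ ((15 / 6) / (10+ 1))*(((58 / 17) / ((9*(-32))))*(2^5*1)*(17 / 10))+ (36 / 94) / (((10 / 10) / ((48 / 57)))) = 5219881 / 88407000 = 0.06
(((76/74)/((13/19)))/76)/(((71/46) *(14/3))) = 1311/478114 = 0.00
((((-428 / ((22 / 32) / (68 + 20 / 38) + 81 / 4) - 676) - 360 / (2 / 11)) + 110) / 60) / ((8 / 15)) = -541736609 / 6752912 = -80.22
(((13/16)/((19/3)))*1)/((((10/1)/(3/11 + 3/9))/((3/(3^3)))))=13/15048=0.00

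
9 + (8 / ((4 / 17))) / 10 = 62 / 5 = 12.40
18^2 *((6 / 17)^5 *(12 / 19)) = 30233088 / 26977283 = 1.12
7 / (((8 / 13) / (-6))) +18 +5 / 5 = -197 / 4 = -49.25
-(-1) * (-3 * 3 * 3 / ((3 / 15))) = -135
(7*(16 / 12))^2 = 784 / 9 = 87.11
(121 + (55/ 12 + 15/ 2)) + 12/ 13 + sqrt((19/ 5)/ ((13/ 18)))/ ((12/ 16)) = 4 * sqrt(2470)/ 65 + 20905/ 156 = 137.06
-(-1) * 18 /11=18 /11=1.64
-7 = -7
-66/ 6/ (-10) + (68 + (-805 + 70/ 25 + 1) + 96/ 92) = -168143/ 230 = -731.06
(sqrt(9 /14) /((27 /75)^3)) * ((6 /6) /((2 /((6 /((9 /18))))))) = 15625 * sqrt(14) /567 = 103.11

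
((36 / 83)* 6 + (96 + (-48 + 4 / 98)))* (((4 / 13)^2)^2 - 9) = -52890627038 / 116157587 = -455.34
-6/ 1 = -6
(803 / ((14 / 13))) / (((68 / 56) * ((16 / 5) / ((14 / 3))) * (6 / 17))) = 365365 / 144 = 2537.26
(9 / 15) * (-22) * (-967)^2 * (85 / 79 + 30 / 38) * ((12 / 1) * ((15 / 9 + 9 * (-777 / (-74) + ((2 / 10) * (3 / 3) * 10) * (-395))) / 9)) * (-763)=-739817979707723840 / 4503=-164294465846707.49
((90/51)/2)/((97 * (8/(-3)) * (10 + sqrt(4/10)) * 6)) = -125/2189872 + 5 * sqrt(10)/4379744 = -0.00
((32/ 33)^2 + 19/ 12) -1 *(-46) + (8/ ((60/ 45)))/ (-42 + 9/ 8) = 22969525/ 474804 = 48.38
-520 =-520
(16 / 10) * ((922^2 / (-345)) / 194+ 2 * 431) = 227374304 / 167325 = 1358.88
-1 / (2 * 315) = -1 / 630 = -0.00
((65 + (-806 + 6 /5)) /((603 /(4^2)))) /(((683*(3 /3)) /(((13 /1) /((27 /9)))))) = -28496 /228805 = -0.12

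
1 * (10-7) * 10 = 30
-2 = -2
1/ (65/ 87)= 87/ 65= 1.34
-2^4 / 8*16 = -32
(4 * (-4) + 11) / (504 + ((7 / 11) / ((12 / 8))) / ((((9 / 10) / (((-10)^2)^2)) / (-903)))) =495 / 421350104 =0.00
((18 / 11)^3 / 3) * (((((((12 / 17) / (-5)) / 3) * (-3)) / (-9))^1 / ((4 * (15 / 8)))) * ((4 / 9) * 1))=-768 / 565675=-0.00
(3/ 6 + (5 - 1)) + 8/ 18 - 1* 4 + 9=179/ 18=9.94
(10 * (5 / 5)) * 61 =610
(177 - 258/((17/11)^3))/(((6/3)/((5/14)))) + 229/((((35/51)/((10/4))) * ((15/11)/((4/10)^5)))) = 54574530911/2149437500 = 25.39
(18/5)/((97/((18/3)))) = 0.22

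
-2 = -2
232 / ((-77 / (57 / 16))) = -1653 / 154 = -10.73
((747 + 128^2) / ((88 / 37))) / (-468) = -633847 / 41184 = -15.39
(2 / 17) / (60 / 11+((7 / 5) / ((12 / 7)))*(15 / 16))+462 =34394074 / 74443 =462.02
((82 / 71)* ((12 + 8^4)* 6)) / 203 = 2021136 / 14413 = 140.23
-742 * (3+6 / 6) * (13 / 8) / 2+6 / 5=-2410.30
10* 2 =20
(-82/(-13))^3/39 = 551368/85683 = 6.43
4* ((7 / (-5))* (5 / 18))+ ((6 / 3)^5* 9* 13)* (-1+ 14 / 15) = -251.16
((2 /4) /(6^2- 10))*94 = 47 /26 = 1.81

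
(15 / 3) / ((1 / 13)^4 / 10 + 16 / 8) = 2.50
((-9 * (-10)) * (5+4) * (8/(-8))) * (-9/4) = 3645/2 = 1822.50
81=81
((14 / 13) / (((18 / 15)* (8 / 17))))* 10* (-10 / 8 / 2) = -14875 / 1248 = -11.92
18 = 18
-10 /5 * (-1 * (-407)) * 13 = -10582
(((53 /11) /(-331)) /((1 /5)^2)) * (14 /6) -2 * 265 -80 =-6672305 /10923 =-610.85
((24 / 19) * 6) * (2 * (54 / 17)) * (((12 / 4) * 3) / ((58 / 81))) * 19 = 5668704 / 493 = 11498.39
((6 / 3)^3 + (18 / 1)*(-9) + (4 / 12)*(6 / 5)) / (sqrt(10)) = -384*sqrt(10) / 25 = -48.57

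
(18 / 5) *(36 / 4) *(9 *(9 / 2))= 6561 / 5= 1312.20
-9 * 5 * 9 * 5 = -2025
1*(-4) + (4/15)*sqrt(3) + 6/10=-17/5 + 4*sqrt(3)/15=-2.94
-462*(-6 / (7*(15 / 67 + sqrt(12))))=-132660 / 17881 + 1185096*sqrt(3) / 17881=107.38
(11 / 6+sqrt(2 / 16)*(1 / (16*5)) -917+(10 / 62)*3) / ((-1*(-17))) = -170131 / 3162+sqrt(2) / 5440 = -53.80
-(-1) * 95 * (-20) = -1900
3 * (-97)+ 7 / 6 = -1739 / 6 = -289.83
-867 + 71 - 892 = -1688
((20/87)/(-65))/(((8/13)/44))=-22/87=-0.25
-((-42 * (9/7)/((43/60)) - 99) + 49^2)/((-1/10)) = 957460/43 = 22266.51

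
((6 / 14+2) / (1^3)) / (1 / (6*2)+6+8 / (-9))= 36 / 77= 0.47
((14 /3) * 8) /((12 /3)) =28 /3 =9.33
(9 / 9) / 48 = 1 / 48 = 0.02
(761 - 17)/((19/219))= 162936/19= 8575.58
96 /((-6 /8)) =-128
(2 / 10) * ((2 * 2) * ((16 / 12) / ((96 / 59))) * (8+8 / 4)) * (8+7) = 98.33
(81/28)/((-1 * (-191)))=81/5348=0.02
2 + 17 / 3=23 / 3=7.67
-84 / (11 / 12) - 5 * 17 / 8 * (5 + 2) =-14609 / 88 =-166.01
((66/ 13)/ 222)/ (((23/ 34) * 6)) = 187/ 33189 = 0.01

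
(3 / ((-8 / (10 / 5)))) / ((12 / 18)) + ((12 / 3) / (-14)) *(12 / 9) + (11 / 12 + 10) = 527 / 56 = 9.41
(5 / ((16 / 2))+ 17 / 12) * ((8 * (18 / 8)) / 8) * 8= 147 / 4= 36.75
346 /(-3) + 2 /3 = -114.67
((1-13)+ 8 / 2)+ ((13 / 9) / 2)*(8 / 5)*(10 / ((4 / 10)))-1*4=152 / 9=16.89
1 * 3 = 3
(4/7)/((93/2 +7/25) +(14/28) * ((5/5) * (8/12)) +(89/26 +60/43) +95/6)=0.01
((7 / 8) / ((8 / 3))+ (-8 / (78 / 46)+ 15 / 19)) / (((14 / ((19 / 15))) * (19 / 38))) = -170743 / 262080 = -0.65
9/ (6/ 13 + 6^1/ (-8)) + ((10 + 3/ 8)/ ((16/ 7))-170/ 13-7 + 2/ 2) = -380539/ 8320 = -45.74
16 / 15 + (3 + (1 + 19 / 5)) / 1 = 133 / 15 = 8.87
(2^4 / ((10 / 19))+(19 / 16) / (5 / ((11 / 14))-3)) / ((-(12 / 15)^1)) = -91029 / 2368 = -38.44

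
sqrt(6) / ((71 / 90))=90 * sqrt(6) / 71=3.10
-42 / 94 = -21 / 47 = -0.45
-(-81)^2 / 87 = -2187 / 29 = -75.41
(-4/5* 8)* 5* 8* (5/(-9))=1280/9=142.22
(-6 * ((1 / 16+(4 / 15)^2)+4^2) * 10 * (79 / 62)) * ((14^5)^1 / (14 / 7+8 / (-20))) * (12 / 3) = -154234443986 / 93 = -1658434881.57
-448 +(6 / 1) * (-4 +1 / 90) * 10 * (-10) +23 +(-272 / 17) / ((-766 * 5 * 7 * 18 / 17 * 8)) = 474939167 / 241290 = 1968.33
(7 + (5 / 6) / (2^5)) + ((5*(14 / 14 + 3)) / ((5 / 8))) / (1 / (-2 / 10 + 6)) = 184921 / 960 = 192.63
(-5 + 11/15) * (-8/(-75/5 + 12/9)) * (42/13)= -21504/2665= -8.07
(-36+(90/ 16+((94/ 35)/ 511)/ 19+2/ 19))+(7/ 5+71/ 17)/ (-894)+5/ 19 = -41333337061/ 1377202232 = -30.01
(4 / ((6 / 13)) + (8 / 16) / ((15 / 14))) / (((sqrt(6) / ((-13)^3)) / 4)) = -32767.53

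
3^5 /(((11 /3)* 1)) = 66.27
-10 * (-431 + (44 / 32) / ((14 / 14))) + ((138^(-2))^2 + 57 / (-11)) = 17118844458599 / 3989413296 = 4291.07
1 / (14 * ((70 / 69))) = 69 / 980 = 0.07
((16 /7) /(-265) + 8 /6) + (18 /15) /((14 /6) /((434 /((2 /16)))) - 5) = 44903444 /41398035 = 1.08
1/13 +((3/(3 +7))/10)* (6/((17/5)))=287/2210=0.13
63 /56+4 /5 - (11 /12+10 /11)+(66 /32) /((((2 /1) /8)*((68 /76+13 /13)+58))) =88997 /375540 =0.24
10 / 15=2 / 3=0.67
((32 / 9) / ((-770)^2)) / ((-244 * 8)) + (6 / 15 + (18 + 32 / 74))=226809863243 / 12043577700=18.83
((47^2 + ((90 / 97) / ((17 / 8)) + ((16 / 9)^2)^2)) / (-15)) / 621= -4802432077 / 20155962807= -0.24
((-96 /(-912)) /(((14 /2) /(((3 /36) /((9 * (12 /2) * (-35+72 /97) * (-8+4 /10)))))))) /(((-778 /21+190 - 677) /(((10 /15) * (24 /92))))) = -97 /3279285144126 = -0.00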